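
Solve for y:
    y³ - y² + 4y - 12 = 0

Possible rational roots are divisors of -12. Testing y = 2 gives 0, so (y - 2) is a factor.
Divide: y³ - y² + 4y - 12 = (y - 2)(y² + y + 6).
The quadratic y² + y + 6 has discriminant -23 < 0, so no further real roots.

y = 2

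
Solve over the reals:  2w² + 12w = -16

w = -4 or w = -2

Bring every term to one side: 2w² + 12w + 16 = 0.
Factor: 2(w + 4)(w + 2) = 0.
So w = -4 or w = -2.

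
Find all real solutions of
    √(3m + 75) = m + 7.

m = 2

Square both sides: 3m + 75 = (m + 7)².
Expand and rearrange: m² + 11m - 26 = 0.
Solving gives m = 2 or m = -13.
Check each candidate in the original equation:
  m = 2: √(81) = 9, while m + 7 = 9 — valid.
  m = -13: √(36) = 6, while m + 7 = -6 — extraneous.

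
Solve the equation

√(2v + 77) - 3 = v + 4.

Isolate the radical: √(2v + 77) = v + 7.
Square both sides: 2v + 77 = (v + 7)².
Expand and rearrange: v² + 12v - 28 = 0.
Solving gives v = 2 or v = -14.
Check each candidate in the original equation:
  v = 2: √(81) = 9, while v + 7 = 9 — valid.
  v = -14: √(49) = 7, while v + 7 = -7 — extraneous.

v = 2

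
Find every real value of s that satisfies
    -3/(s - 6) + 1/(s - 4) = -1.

Multiply both sides by (s - 6)(s - 4):
-3(s - 4) + (s - 6) = -(s - 6)(s - 4).
Expand and collect terms: -s² + 12s - 30 = 0.
By the quadratic formula, s = (-12 ± √24) / -2, so s ≈ 3.5505 or s ≈ 8.4495.
Neither value makes a denominator zero (s ≠ 6, s ≠ 4), so both are valid.

s = 3.5505 or s = 8.4495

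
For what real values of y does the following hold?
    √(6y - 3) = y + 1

y = 2

Square both sides: 6y - 3 = (y + 1)².
Expand and rearrange: y² - 4y + 4 = 0.
This gives the repeated root y = 2.
Check in the original equation:
  y = 2: √(9) = 3, while y + 1 = 3 — valid.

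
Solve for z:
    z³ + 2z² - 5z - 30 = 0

z = 3

Possible rational roots are divisors of -30. Testing z = 3 gives 0, so (z - 3) is a factor.
Divide: z³ + 2z² - 5z - 30 = (z - 3)(z² + 5z + 10).
The quadratic z² + 5z + 10 has discriminant -15 < 0, so no further real roots.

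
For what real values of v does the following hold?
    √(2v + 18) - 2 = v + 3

v = -1

Isolate the radical: √(2v + 18) = v + 5.
Square both sides: 2v + 18 = (v + 5)².
Expand and rearrange: v² + 8v + 7 = 0.
Solving gives v = -1 or v = -7.
Check each candidate in the original equation:
  v = -1: √(16) = 4, while v + 5 = 4 — valid.
  v = -7: √(4) = 2, while v + 5 = -2 — extraneous.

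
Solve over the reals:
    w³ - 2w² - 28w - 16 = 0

Possible rational roots are divisors of -16. Testing w = -4 gives 0, so (w + 4) is a factor.
Divide: w³ - 2w² - 28w - 16 = (w + 4)(w² - 6w - 4).
Apply the quadratic formula to w² - 6w - 4 = 0: w = (6 ± √52)/2, i.e. w ≈ 6.6056 or w ≈ -0.6056.

w = -4 or w = -0.6056 or w = 6.6056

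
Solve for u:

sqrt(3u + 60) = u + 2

Square both sides: 3u + 60 = (u + 2)^2.
Expand and rearrange: u^2 + u - 56 = 0.
Solving gives u = 7 or u = -8.
Check each candidate in the original equation:
  u = 7: sqrt(81) = 9, while u + 2 = 9 — valid.
  u = -8: sqrt(36) = 6, while u + 2 = -6 — extraneous.

u = 7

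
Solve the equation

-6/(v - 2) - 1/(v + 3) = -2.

Multiply both sides by (v - 2)(v + 3):
-6(v + 3) - (v - 2) = -2(v - 2)(v + 3).
Expand and collect terms: -2v² + 5v + 28 = 0.
By the quadratic formula, v = (-5 ± √249) / -4, so v ≈ -2.6949 or v ≈ 5.1949.
Neither value makes a denominator zero (v ≠ 2, v ≠ -3), so both are valid.

v = -2.6949 or v = 5.1949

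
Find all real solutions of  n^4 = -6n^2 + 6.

n = -0.9343 or n = 0.9343

Let u = n^2. The equation becomes u^2 + 6u - 6 = 0.
By the quadratic formula, u = -3 + sqrt(15) or u = -sqrt(15) - 3.
n^2 = -3 + sqrt(15) gives n = +/-sqrt(-3 + sqrt(15)) ~= +/-0.9343.
n^2 = -sqrt(15) - 3 < 0 has no real solution.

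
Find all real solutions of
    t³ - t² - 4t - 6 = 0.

t = 3

Possible rational roots are divisors of -6. Testing t = 3 gives 0, so (t - 3) is a factor.
Divide: t³ - t² - 4t - 6 = (t - 3)(t² + 2t + 2).
The quadratic t² + 2t + 2 has discriminant -4 < 0, so no further real roots.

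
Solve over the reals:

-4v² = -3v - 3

v = -0.5687 or v = 1.3187

Rearrange to standard form: -4v² + 3v + 3 = 0.
Discriminant: (3)² − 4·(-4)·3 = 57.
Quadratic formula: v = (-3 ± √57) / (-8).
So v = 3/8 - √(57)/8 ≈ -0.5687 or v = 3/8 + √(57)/8 ≈ 1.3187.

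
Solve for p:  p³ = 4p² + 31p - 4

p = -4 or p = 0.127 or p = 7.873

Rearrange: p³ - 4p² - 31p + 4 = 0.
Possible rational roots are divisors of 4. Testing p = -4 gives 0, so (p + 4) is a factor.
Divide: p³ - 4p² - 31p + 4 = (p + 4)(p² - 8p + 1).
Apply the quadratic formula to p² - 8p + 1 = 0: p = (8 ± √60)/2, i.e. p ≈ 7.873 or p ≈ 0.127.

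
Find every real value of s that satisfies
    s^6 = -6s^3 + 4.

Let u = s^3. The equation becomes u^2 + 6u - 4 = 0.
By the quadratic formula, u = -3 + sqrt(13) or u = -sqrt(13) - 3.
s^3 = -3 + sqrt(13) gives s = (-3 + sqrt(13))^(1/3) ~= 0.846.
s^3 = -sqrt(13) - 3 gives s = -(3 + sqrt(13))^(1/3) ~= -1.8763.

s = -1.8763 or s = 0.846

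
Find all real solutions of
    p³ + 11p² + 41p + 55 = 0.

Possible rational roots are divisors of 55. Testing p = -5 gives 0, so (p + 5) is a factor.
Divide: p³ + 11p² + 41p + 55 = (p + 5)(p² + 6p + 11).
The quadratic p² + 6p + 11 has discriminant -8 < 0, so no further real roots.

p = -5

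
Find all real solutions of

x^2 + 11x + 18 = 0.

x = -9 or x = -2

Factor: (x + 9)(x + 2) = 0.
So x = -9 or x = -2.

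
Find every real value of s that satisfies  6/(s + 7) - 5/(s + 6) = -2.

s = -8.5 or s = -5

Multiply both sides by (s + 7)(s + 6):
6(s + 6) - 5(s + 7) = -2(s + 7)(s + 6).
Expand and collect terms: -2s^2 - 27s - 85 = 0.
Factor or apply the quadratic formula: s = -8.5 or s = -5.
Neither value makes a denominator zero (s != -7, s != -6), so both are valid.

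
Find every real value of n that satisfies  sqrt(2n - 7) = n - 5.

n = 8

Square both sides: 2n - 7 = (n - 5)^2.
Expand and rearrange: n^2 - 12n + 32 = 0.
Solving gives n = 8 or n = 4.
Check each candidate in the original equation:
  n = 8: sqrt(9) = 3, while n - 5 = 3 — valid.
  n = 4: sqrt(1) = 1, while n - 5 = -1 — extraneous.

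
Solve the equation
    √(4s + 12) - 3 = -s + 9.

s = 6

Isolate the radical: √(4s + 12) = -s + 12.
Square both sides: 4s + 12 = (-s + 12)².
Expand and rearrange: s² - 28s + 132 = 0.
Solving gives s = 22 or s = 6.
Check each candidate in the original equation:
  s = 22: √(100) = 10, while -s + 12 = -10 — extraneous.
  s = 6: √(36) = 6, while -s + 12 = 6 — valid.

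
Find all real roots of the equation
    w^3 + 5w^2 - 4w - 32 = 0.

Possible rational roots are divisors of -32. Testing w = -4 gives 0, so (w + 4) is a factor.
Divide: w^3 + 5w^2 - 4w - 32 = (w + 4)(w^2 + w - 8).
Apply the quadratic formula to w^2 + w - 8 = 0: w = (-1 +/- sqrt(33))/2, i.e. w ~= 2.3723 or w ~= -3.3723.

w = -4 or w = -3.3723 or w = 2.3723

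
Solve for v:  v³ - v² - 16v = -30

v = -4.3166 or v = 2.3166 or v = 3

Rearrange: v³ - v² - 16v + 30 = 0.
Possible rational roots are divisors of 30. Testing v = 3 gives 0, so (v - 3) is a factor.
Divide: v³ - v² - 16v + 30 = (v - 3)(v² + 2v - 10).
Apply the quadratic formula to v² + 2v - 10 = 0: v = (-2 ± √44)/2, i.e. v ≈ 2.3166 or v ≈ -4.3166.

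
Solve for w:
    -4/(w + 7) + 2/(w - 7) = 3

Multiply both sides by (w + 7)(w - 7):
-4(w - 7) + 2(w + 7) = 3(w + 7)(w - 7).
Expand and collect terms: 3w² + 2w - 189 = 0.
By the quadratic formula, w = (-2 ± √2272) / 6, so w ≈ 7.6109 or w ≈ -8.2776.
Neither value makes a denominator zero (w ≠ -7, w ≠ 7), so both are valid.

w = -8.2776 or w = 7.6109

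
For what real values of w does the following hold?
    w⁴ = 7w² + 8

Let u = w². The equation becomes u² - 7u - 8 = 0.
Factor: (u + 1)(u - 8) = 0, so u = -1 or u = 8.
w² = -1 < 0 has no real solution.
w² = 8 gives w = ±2·√(2) ≈ ±2.8284.

w = -2.8284 or w = 2.8284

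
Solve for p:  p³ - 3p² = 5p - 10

p = -2 or p = 1.382 or p = 3.618

Rearrange: p³ - 3p² - 5p + 10 = 0.
Possible rational roots are divisors of 10. Testing p = -2 gives 0, so (p + 2) is a factor.
Divide: p³ - 3p² - 5p + 10 = (p + 2)(p² - 5p + 5).
Apply the quadratic formula to p² - 5p + 5 = 0: p = (5 ± √5)/2, i.e. p ≈ 3.618 or p ≈ 1.382.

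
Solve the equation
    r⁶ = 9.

Let u = r³. The equation becomes u² - 9 = 0.
Factor: (u + 3)(u - 3) = 0, so u = -3 or u = 3.
r³ = -3 gives r = -∛(3) ≈ -1.4422.
r³ = 3 gives r = ∛(3) ≈ 1.4422.

r = -1.4422 or r = 1.4422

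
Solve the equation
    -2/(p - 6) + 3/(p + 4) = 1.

Multiply both sides by (p - 6)(p + 4):
-2(p + 4) + 3(p - 6) = (p - 6)(p + 4).
Expand and collect terms: p² - 3p + 2 = 0.
Factor or apply the quadratic formula: p = 2 or p = 1.
Neither value makes a denominator zero (p ≠ 6, p ≠ -4), so both are valid.

p = 1 or p = 2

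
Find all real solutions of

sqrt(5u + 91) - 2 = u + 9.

u = -2

Isolate the radical: sqrt(5u + 91) = u + 11.
Square both sides: 5u + 91 = (u + 11)^2.
Expand and rearrange: u^2 + 17u + 30 = 0.
Solving gives u = -2 or u = -15.
Check each candidate in the original equation:
  u = -2: sqrt(81) = 9, while u + 11 = 9 — valid.
  u = -15: sqrt(16) = 4, while u + 11 = -4 — extraneous.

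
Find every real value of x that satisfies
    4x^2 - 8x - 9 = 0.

Discriminant: (-8)^2 - 4*4*(-9) = 208.
Quadratic formula: x = (8 +/- sqrt(208)) / 8.
So x = 1 + sqrt(13)/2 ~= 2.8028 or x = 1 - sqrt(13)/2 ~= -0.8028.

x = -0.8028 or x = 2.8028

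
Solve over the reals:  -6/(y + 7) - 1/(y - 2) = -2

y = -4.2231 or y = 2.7231

Multiply both sides by (y + 7)(y - 2):
-6(y - 2) - (y + 7) = -2(y + 7)(y - 2).
Expand and collect terms: -2y^2 - 3y + 23 = 0.
By the quadratic formula, y = (3 +/- sqrt(193)) / -4, so y ~= -4.2231 or y ~= 2.7231.
Neither value makes a denominator zero (y != -7, y != 2), so both are valid.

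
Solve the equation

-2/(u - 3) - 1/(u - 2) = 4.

u = 1.6096 or u = 2.6404

Multiply both sides by (u - 3)(u - 2):
-2(u - 2) - (u - 3) = 4(u - 3)(u - 2).
Expand and collect terms: 4u^2 - 17u + 17 = 0.
By the quadratic formula, u = (17 +/- sqrt(17)) / 8, so u ~= 2.6404 or u ~= 1.6096.
Neither value makes a denominator zero (u != 3, u != 2), so both are valid.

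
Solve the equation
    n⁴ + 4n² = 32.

n = -2 or n = 2

Let u = n². The equation becomes u² + 4u - 32 = 0.
Factor: (u - 4)(u + 8) = 0, so u = 4 or u = -8.
n² = 4 gives n = ±2.
n² = -8 < 0 has no real solution.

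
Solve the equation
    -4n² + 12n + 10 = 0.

Discriminant: (12)² − 4·(-4)·10 = 304.
Quadratic formula: n = (-12 ± √304) / (-8).
So n = 3/2 - √(19)/2 ≈ -0.6794 or n = 3/2 + √(19)/2 ≈ 3.6794.

n = -0.6794 or n = 3.6794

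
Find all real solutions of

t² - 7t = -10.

Bring every term to one side: t² - 7t + 10 = 0.
Factor: (t - 2)(t - 5) = 0.
So t = 2 or t = 5.

t = 2 or t = 5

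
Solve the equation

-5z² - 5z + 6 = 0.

z = -1.7042 or z = 0.7042

Discriminant: (-5)² − 4·(-5)·6 = 145.
Quadratic formula: z = (5 ± √145) / (-10).
So z = -√(145)/10 - 1/2 ≈ -1.7042 or z = -1/2 + √(145)/10 ≈ 0.7042.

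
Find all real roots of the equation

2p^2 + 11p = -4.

p = -5.1085 or p = -0.3915

Rearrange to standard form: 2p^2 + 11p + 4 = 0.
Discriminant: (11)^2 - 4*2*4 = 89.
Quadratic formula: p = (-11 +/- sqrt(89)) / 4.
So p = -11/4 + sqrt(89)/4 ~= -0.3915 or p = -11/4 - sqrt(89)/4 ~= -5.1085.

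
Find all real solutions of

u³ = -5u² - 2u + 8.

Rearrange: u³ + 5u² + 2u - 8 = 0.
Possible rational roots are divisors of -8. Testing u = 1 gives 0, so (u - 1) is a factor.
Divide: u³ + 5u² + 2u - 8 = (u - 1)(u² + 6u + 8).
Factor the quadratic: u = -2 or u = -4.

u = -4 or u = -2 or u = 1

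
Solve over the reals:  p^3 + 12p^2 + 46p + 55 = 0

Possible rational roots are divisors of 55. Testing p = -5 gives 0, so (p + 5) is a factor.
Divide: p^3 + 12p^2 + 46p + 55 = (p + 5)(p^2 + 7p + 11).
Apply the quadratic formula to p^2 + 7p + 11 = 0: p = (-7 +/- sqrt(5))/2, i.e. p ~= -2.382 or p ~= -4.618.

p = -5 or p = -4.618 or p = -2.382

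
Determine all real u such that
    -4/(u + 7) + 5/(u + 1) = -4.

u = -5.6302 or u = -2.6198

Multiply both sides by (u + 7)(u + 1):
-4(u + 1) + 5(u + 7) = -4(u + 7)(u + 1).
Expand and collect terms: -4u² - 33u - 59 = 0.
By the quadratic formula, u = (33 ± √145) / -8, so u ≈ -5.6302 or u ≈ -2.6198.
Neither value makes a denominator zero (u ≠ -7, u ≠ -1), so both are valid.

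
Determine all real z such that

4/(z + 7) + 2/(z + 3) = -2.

Multiply both sides by (z + 7)(z + 3):
4(z + 3) + 2(z + 7) = -2(z + 7)(z + 3).
Expand and collect terms: -2z² - 26z - 68 = 0.
By the quadratic formula, z = (26 ± √132) / -4, so z ≈ -9.3723 or z ≈ -3.6277.
Neither value makes a denominator zero (z ≠ -7, z ≠ -3), so both are valid.

z = -9.3723 or z = -3.6277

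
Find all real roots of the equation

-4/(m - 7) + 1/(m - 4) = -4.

Multiply both sides by (m - 7)(m - 4):
-4(m - 4) + (m - 7) = -4(m - 7)(m - 4).
Expand and collect terms: -4m^2 + 47m - 121 = 0.
By the quadratic formula, m = (-47 +/- sqrt(273)) / -8, so m ~= 3.8097 or m ~= 7.9403.
Neither value makes a denominator zero (m != 7, m != 4), so both are valid.

m = 3.8097 or m = 7.9403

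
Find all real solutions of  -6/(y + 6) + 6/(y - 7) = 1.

y = -10.4659 or y = 11.4659

Multiply both sides by (y + 6)(y - 7):
-6(y - 7) + 6(y + 6) = (y + 6)(y - 7).
Expand and collect terms: y^2 - y - 120 = 0.
By the quadratic formula, y = (1 +/- sqrt(481)) / 2, so y ~= 11.4659 or y ~= -10.4659.
Neither value makes a denominator zero (y != -6, y != 7), so both are valid.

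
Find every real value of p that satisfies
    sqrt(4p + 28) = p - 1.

p = 9

Square both sides: 4p + 28 = (p - 1)^2.
Expand and rearrange: p^2 - 6p - 27 = 0.
Solving gives p = 9 or p = -3.
Check each candidate in the original equation:
  p = 9: sqrt(64) = 8, while p - 1 = 8 — valid.
  p = -3: sqrt(16) = 4, while p - 1 = -4 — extraneous.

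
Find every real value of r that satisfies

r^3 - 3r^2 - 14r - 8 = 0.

Possible rational roots are divisors of -8. Testing r = -2 gives 0, so (r + 2) is a factor.
Divide: r^3 - 3r^2 - 14r - 8 = (r + 2)(r^2 - 5r - 4).
Apply the quadratic formula to r^2 - 5r - 4 = 0: r = (5 +/- sqrt(41))/2, i.e. r ~= 5.7016 or r ~= -0.7016.

r = -2 or r = -0.7016 or r = 5.7016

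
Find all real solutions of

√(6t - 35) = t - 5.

Square both sides: 6t - 35 = (t - 5)².
Expand and rearrange: t² - 16t + 60 = 0.
Solving gives t = 10 or t = 6.
Check each candidate in the original equation:
  t = 10: √(25) = 5, while t - 5 = 5 — valid.
  t = 6: √(1) = 1, while t - 5 = 1 — valid.

t = 6 or t = 10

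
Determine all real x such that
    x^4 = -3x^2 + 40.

x = -2.2361 or x = 2.2361

Let u = x^2. The equation becomes u^2 + 3u - 40 = 0.
Factor: (u + 8)(u - 5) = 0, so u = -8 or u = 5.
x^2 = -8 < 0 has no real solution.
x^2 = 5 gives x = +/-sqrt(5) ~= +/-2.2361.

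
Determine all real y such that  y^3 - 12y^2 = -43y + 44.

Rearrange: y^3 - 12y^2 + 43y - 44 = 0.
Possible rational roots are divisors of -44. Testing y = 4 gives 0, so (y - 4) is a factor.
Divide: y^3 - 12y^2 + 43y - 44 = (y - 4)(y^2 - 8y + 11).
Apply the quadratic formula to y^2 - 8y + 11 = 0: y = (8 +/- sqrt(20))/2, i.e. y ~= 6.2361 or y ~= 1.7639.

y = 1.7639 or y = 4 or y = 6.2361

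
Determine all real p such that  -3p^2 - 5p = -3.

p = -2.135 or p = 0.4684

Rearrange to standard form: -3p^2 - 5p + 3 = 0.
Discriminant: (-5)^2 - 4*(-3)*3 = 61.
Quadratic formula: p = (5 +/- sqrt(61)) / (-6).
So p = -sqrt(61)/6 - 5/6 ~= -2.135 or p = -5/6 + sqrt(61)/6 ~= 0.4684.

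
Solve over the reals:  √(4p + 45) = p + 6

Square both sides: 4p + 45 = (p + 6)².
Expand and rearrange: p² + 8p - 9 = 0.
Solving gives p = 1 or p = -9.
Check each candidate in the original equation:
  p = 1: √(49) = 7, while p + 6 = 7 — valid.
  p = -9: √(9) = 3, while p + 6 = -3 — extraneous.

p = 1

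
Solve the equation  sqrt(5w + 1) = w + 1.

Square both sides: 5w + 1 = (w + 1)^2.
Expand and rearrange: w^2 - 3w = 0.
Solving gives w = 3 or w = 0.
Check each candidate in the original equation:
  w = 3: sqrt(16) = 4, while w + 1 = 4 — valid.
  w = 0: sqrt(1) = 1, while w + 1 = 1 — valid.

w = 0 or w = 3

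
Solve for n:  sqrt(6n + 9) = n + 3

n = 0

Square both sides: 6n + 9 = (n + 3)^2.
Expand and rearrange: n^2 = 0.
This gives the repeated root n = 0.
Check in the original equation:
  n = 0: sqrt(9) = 3, while n + 3 = 3 — valid.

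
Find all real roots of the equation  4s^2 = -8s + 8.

s = -2.7321 or s = 0.7321

Rearrange to standard form: 4s^2 + 8s - 8 = 0.
Discriminant: (8)^2 - 4*4*(-8) = 192.
Quadratic formula: s = (-8 +/- sqrt(192)) / 8.
So s = -1 + sqrt(3) ~= 0.7321 or s = -sqrt(3) - 1 ~= -2.7321.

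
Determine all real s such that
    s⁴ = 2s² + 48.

Let u = s². The equation becomes u² - 2u - 48 = 0.
Factor: (u + 6)(u - 8) = 0, so u = -6 or u = 8.
s² = -6 < 0 has no real solution.
s² = 8 gives s = ±2·√(2) ≈ ±2.8284.

s = -2.8284 or s = 2.8284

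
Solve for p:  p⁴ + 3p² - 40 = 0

p = -2.2361 or p = 2.2361

Let u = p². The equation becomes u² + 3u - 40 = 0.
Factor: (u + 8)(u - 5) = 0, so u = -8 or u = 5.
p² = -8 < 0 has no real solution.
p² = 5 gives p = ±√(5) ≈ ±2.2361.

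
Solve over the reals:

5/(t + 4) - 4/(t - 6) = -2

t = -6.1466 or t = 7.6466

Multiply both sides by (t + 4)(t - 6):
5(t - 6) - 4(t + 4) = -2(t + 4)(t - 6).
Expand and collect terms: -2t² + 3t + 94 = 0.
By the quadratic formula, t = (-3 ± √761) / -4, so t ≈ -6.1466 or t ≈ 7.6466.
Neither value makes a denominator zero (t ≠ -4, t ≠ 6), so both are valid.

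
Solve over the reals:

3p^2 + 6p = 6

Rearrange to standard form: 3p^2 + 6p - 6 = 0.
Discriminant: (6)^2 - 4*3*(-6) = 108.
Quadratic formula: p = (-6 +/- sqrt(108)) / 6.
So p = -1 + sqrt(3) ~= 0.7321 or p = -sqrt(3) - 1 ~= -2.7321.

p = -2.7321 or p = 0.7321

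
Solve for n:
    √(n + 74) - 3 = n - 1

Isolate the radical: √(n + 74) = n + 2.
Square both sides: n + 74 = (n + 2)².
Expand and rearrange: n² + 3n - 70 = 0.
Solving gives n = 7 or n = -10.
Check each candidate in the original equation:
  n = 7: √(81) = 9, while n + 2 = 9 — valid.
  n = -10: √(64) = 8, while n + 2 = -8 — extraneous.

n = 7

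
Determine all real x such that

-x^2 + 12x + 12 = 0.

x = -0.9282 or x = 12.9282

Discriminant: (12)^2 - 4*(-1)*12 = 192.
Quadratic formula: x = (-12 +/- sqrt(192)) / (-2).
So x = 6 - 4*sqrt(3) ~= -0.9282 or x = 6 + 4*sqrt(3) ~= 12.9282.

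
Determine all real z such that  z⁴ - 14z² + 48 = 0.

Let u = z². The equation becomes u² - 14u + 48 = 0.
Factor: (u - 6)(u - 8) = 0, so u = 6 or u = 8.
z² = 6 gives z = ±√(6) ≈ ±2.4495.
z² = 8 gives z = ±2·√(2) ≈ ±2.8284.

z = -2.8284 or z = -2.4495 or z = 2.4495 or z = 2.8284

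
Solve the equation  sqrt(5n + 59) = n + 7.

Square both sides: 5n + 59 = (n + 7)^2.
Expand and rearrange: n^2 + 9n - 10 = 0.
Solving gives n = 1 or n = -10.
Check each candidate in the original equation:
  n = 1: sqrt(64) = 8, while n + 7 = 8 — valid.
  n = -10: sqrt(9) = 3, while n + 7 = -3 — extraneous.

n = 1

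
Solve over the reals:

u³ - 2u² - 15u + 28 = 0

Possible rational roots are divisors of 28. Testing u = 4 gives 0, so (u - 4) is a factor.
Divide: u³ - 2u² - 15u + 28 = (u - 4)(u² + 2u - 7).
Apply the quadratic formula to u² + 2u - 7 = 0: u = (-2 ± √32)/2, i.e. u ≈ 1.8284 or u ≈ -3.8284.

u = -3.8284 or u = 1.8284 or u = 4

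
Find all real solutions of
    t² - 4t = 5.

t = -1 or t = 5

Bring every term to one side: t² - 4t - 5 = 0.
Factor: (t - 5)(t + 1) = 0.
So t = 5 or t = -1.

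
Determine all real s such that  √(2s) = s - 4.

Square both sides: 2s = (s - 4)².
Expand and rearrange: s² - 10s + 16 = 0.
Solving gives s = 8 or s = 2.
Check each candidate in the original equation:
  s = 8: √(16) = 4, while s - 4 = 4 — valid.
  s = 2: √(4) = 2, while s - 4 = -2 — extraneous.

s = 8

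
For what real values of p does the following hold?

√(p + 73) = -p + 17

Square both sides: p + 73 = (-p + 17)².
Expand and rearrange: p² - 35p + 216 = 0.
Solving gives p = 27 or p = 8.
Check each candidate in the original equation:
  p = 27: √(100) = 10, while -p + 17 = -10 — extraneous.
  p = 8: √(81) = 9, while -p + 17 = 9 — valid.

p = 8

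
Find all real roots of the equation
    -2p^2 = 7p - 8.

Rearrange to standard form: -2p^2 - 7p + 8 = 0.
Discriminant: (-7)^2 - 4*(-2)*8 = 113.
Quadratic formula: p = (7 +/- sqrt(113)) / (-4).
So p = -sqrt(113)/4 - 7/4 ~= -4.4075 or p = -7/4 + sqrt(113)/4 ~= 0.9075.

p = -4.4075 or p = 0.9075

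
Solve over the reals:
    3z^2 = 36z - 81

z = 3 or z = 9

Bring every term to one side: 3z^2 - 36z + 81 = 0.
Factor: 3(z - 3)(z - 9) = 0.
So z = 3 or z = 9.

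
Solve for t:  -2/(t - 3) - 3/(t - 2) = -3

t = 2.4514 or t = 4.2153

Multiply both sides by (t - 3)(t - 2):
-2(t - 2) - 3(t - 3) = -3(t - 3)(t - 2).
Expand and collect terms: -3t^2 + 20t - 31 = 0.
By the quadratic formula, t = (-20 +/- sqrt(28)) / -6, so t ~= 2.4514 or t ~= 4.2153.
Neither value makes a denominator zero (t != 3, t != 2), so both are valid.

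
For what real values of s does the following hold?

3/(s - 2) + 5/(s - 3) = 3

Multiply both sides by (s - 2)(s - 3):
3(s - 3) + 5(s - 2) = 3(s - 2)(s - 3).
Expand and collect terms: 3s^2 - 23s + 37 = 0.
By the quadratic formula, s = (23 +/- sqrt(85)) / 6, so s ~= 5.3699 or s ~= 2.2967.
Neither value makes a denominator zero (s != 2, s != 3), so both are valid.

s = 2.2967 or s = 5.3699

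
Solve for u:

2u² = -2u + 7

Rearrange to standard form: 2u² + 2u - 7 = 0.
Discriminant: (2)² − 4·2·(-7) = 60.
Quadratic formula: u = (-2 ± √60) / 4.
So u = -1/2 + √(15)/2 ≈ 1.4365 or u = -√(15)/2 - 1/2 ≈ -2.4365.

u = -2.4365 or u = 1.4365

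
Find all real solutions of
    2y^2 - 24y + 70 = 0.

y = 5 or y = 7

Factor: 2(y - 5)(y - 7) = 0.
So y = 5 or y = 7.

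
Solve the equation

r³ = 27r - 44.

Rearrange: r³ - 27r + 44 = 0.
Possible rational roots are divisors of 44. Testing r = 4 gives 0, so (r - 4) is a factor.
Divide: r³ - 27r + 44 = (r - 4)(r² + 4r - 11).
Apply the quadratic formula to r² + 4r - 11 = 0: r = (-4 ± √60)/2, i.e. r ≈ 1.873 or r ≈ -5.873.

r = -5.873 or r = 1.873 or r = 4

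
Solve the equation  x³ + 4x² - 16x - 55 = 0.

Possible rational roots are divisors of -55. Testing x = -5 gives 0, so (x + 5) is a factor.
Divide: x³ + 4x² - 16x - 55 = (x + 5)(x² - x - 11).
Apply the quadratic formula to x² - x - 11 = 0: x = (1 ± √45)/2, i.e. x ≈ 3.8541 or x ≈ -2.8541.

x = -5 or x = -2.8541 or x = 3.8541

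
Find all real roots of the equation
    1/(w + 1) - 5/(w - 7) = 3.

Multiply both sides by (w + 1)(w - 7):
(w - 7) - 5(w + 1) = 3(w + 1)(w - 7).
Expand and collect terms: 3w² - 14w - 9 = 0.
By the quadratic formula, w = (14 ± √304) / 6, so w ≈ 5.2393 or w ≈ -0.5726.
Neither value makes a denominator zero (w ≠ -1, w ≠ 7), so both are valid.

w = -0.5726 or w = 5.2393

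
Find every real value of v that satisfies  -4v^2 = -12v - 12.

Rearrange to standard form: -4v^2 + 12v + 12 = 0.
Discriminant: (12)^2 - 4*(-4)*12 = 336.
Quadratic formula: v = (-12 +/- sqrt(336)) / (-8).
So v = 3/2 - sqrt(21)/2 ~= -0.7913 or v = 3/2 + sqrt(21)/2 ~= 3.7913.

v = -0.7913 or v = 3.7913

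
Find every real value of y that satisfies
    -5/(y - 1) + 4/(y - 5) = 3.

Multiply both sides by (y - 1)(y - 5):
-5(y - 5) + 4(y - 1) = 3(y - 1)(y - 5).
Expand and collect terms: 3y² - 17y - 6 = 0.
Factor or apply the quadratic formula: y = 6 or y = -0.3333.
Neither value makes a denominator zero (y ≠ 1, y ≠ 5), so both are valid.

y = -0.3333 or y = 6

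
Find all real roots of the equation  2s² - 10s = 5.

Rearrange to standard form: 2s² - 10s - 5 = 0.
Discriminant: (-10)² − 4·2·(-5) = 140.
Quadratic formula: s = (10 ± √140) / 4.
So s = 5/2 + √(35)/2 ≈ 5.458 or s = 5/2 - √(35)/2 ≈ -0.458.

s = -0.458 or s = 5.458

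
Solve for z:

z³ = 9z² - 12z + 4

Rearrange: z³ - 9z² + 12z - 4 = 0.
Possible rational roots are divisors of -4. Testing z = 1 gives 0, so (z - 1) is a factor.
Divide: z³ - 9z² + 12z - 4 = (z - 1)(z² - 8z + 4).
Apply the quadratic formula to z² - 8z + 4 = 0: z = (8 ± √48)/2, i.e. z ≈ 7.4641 or z ≈ 0.5359.

z = 0.5359 or z = 1 or z = 7.4641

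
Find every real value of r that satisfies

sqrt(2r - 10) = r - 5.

r = 5 or r = 7

Square both sides: 2r - 10 = (r - 5)^2.
Expand and rearrange: r^2 - 12r + 35 = 0.
Solving gives r = 7 or r = 5.
Check each candidate in the original equation:
  r = 7: sqrt(4) = 2, while r - 5 = 2 — valid.
  r = 5: sqrt(0) = 0, while r - 5 = 0 — valid.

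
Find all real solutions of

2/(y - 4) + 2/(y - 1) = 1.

Multiply both sides by (y - 4)(y - 1):
2(y - 1) + 2(y - 4) = (y - 4)(y - 1).
Expand and collect terms: y² - 9y + 14 = 0.
Factor or apply the quadratic formula: y = 7 or y = 2.
Neither value makes a denominator zero (y ≠ 4, y ≠ 1), so both are valid.

y = 2 or y = 7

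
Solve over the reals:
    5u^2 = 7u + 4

u = -0.4358 or u = 1.8358

Rearrange to standard form: 5u^2 - 7u - 4 = 0.
Discriminant: (-7)^2 - 4*5*(-4) = 129.
Quadratic formula: u = (7 +/- sqrt(129)) / 10.
So u = 7/10 + sqrt(129)/10 ~= 1.8358 or u = 7/10 - sqrt(129)/10 ~= -0.4358.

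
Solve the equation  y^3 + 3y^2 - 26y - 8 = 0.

y = -6.7016 or y = -0.2984 or y = 4

Possible rational roots are divisors of -8. Testing y = 4 gives 0, so (y - 4) is a factor.
Divide: y^3 + 3y^2 - 26y - 8 = (y - 4)(y^2 + 7y + 2).
Apply the quadratic formula to y^2 + 7y + 2 = 0: y = (-7 +/- sqrt(41))/2, i.e. y ~= -0.2984 or y ~= -6.7016.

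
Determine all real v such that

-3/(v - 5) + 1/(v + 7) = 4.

Multiply both sides by (v - 5)(v + 7):
-3(v + 7) + (v - 5) = 4(v - 5)(v + 7).
Expand and collect terms: 4v² + 10v - 114 = 0.
By the quadratic formula, v = (-10 ± √1924) / 8, so v ≈ 4.2329 or v ≈ -6.7329.
Neither value makes a denominator zero (v ≠ 5, v ≠ -7), so both are valid.

v = -6.7329 or v = 4.2329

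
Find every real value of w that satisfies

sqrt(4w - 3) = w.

w = 1 or w = 3

Square both sides: 4w - 3 = (w)^2.
Expand and rearrange: w^2 - 4w + 3 = 0.
Solving gives w = 3 or w = 1.
Check each candidate in the original equation:
  w = 3: sqrt(9) = 3, while w = 3 — valid.
  w = 1: sqrt(1) = 1, while w = 1 — valid.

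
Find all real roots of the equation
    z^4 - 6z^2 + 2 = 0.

Let u = z^2. The equation becomes u^2 - 6u + 2 = 0.
By the quadratic formula, u = sqrt(7) + 3 or u = 3 - sqrt(7).
z^2 = sqrt(7) + 3 gives z = +/-sqrt(sqrt(7) + 3) ~= +/-2.3761.
z^2 = 3 - sqrt(7) gives z = +/-sqrt(3 - sqrt(7)) ~= +/-0.5952.

z = -2.3761 or z = -0.5952 or z = 0.5952 or z = 2.3761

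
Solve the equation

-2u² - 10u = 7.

Rearrange to standard form: -2u² - 10u - 7 = 0.
Discriminant: (-10)² − 4·(-2)·(-7) = 44.
Quadratic formula: u = (10 ± √44) / (-4).
So u = -5/2 - √(11)/2 ≈ -4.1583 or u = -5/2 + √(11)/2 ≈ -0.8417.

u = -4.1583 or u = -0.8417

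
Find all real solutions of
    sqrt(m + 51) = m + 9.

m = -2

Square both sides: m + 51 = (m + 9)^2.
Expand and rearrange: m^2 + 17m + 30 = 0.
Solving gives m = -2 or m = -15.
Check each candidate in the original equation:
  m = -2: sqrt(49) = 7, while m + 9 = 7 — valid.
  m = -15: sqrt(36) = 6, while m + 9 = -6 — extraneous.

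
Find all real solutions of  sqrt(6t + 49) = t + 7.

t = 0

Square both sides: 6t + 49 = (t + 7)^2.
Expand and rearrange: t^2 + 8t = 0.
Solving gives t = 0 or t = -8.
Check each candidate in the original equation:
  t = 0: sqrt(49) = 7, while t + 7 = 7 — valid.
  t = -8: sqrt(1) = 1, while t + 7 = -1 — extraneous.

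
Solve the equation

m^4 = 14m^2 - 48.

m = -2.8284 or m = -2.4495 or m = 2.4495 or m = 2.8284

Let u = m^2. The equation becomes u^2 - 14u + 48 = 0.
Factor: (u - 8)(u - 6) = 0, so u = 8 or u = 6.
m^2 = 8 gives m = +/-2*sqrt(2) ~= +/-2.8284.
m^2 = 6 gives m = +/-sqrt(6) ~= +/-2.4495.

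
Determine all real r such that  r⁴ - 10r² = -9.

Let u = r². The equation becomes u² - 10u + 9 = 0.
Factor: (u - 1)(u - 9) = 0, so u = 1 or u = 9.
r² = 1 gives r = ±1.
r² = 9 gives r = ±3.

r = -3 or r = -1 or r = 1 or r = 3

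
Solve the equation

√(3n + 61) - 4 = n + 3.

n = 1

Isolate the radical: √(3n + 61) = n + 7.
Square both sides: 3n + 61 = (n + 7)².
Expand and rearrange: n² + 11n - 12 = 0.
Solving gives n = 1 or n = -12.
Check each candidate in the original equation:
  n = 1: √(64) = 8, while n + 7 = 8 — valid.
  n = -12: √(25) = 5, while n + 7 = -5 — extraneous.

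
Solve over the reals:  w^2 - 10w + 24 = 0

w = 4 or w = 6

Factor: (w - 4)(w - 6) = 0.
So w = 4 or w = 6.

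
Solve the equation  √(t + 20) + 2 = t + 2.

Isolate the radical: √(t + 20) = t.
Square both sides: t + 20 = (t)².
Expand and rearrange: t² - t - 20 = 0.
Solving gives t = 5 or t = -4.
Check each candidate in the original equation:
  t = 5: √(25) = 5, while t = 5 — valid.
  t = -4: √(16) = 4, while t = -4 — extraneous.

t = 5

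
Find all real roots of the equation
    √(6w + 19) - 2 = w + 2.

Isolate the radical: √(6w + 19) = w + 4.
Square both sides: 6w + 19 = (w + 4)².
Expand and rearrange: w² + 2w - 3 = 0.
Solving gives w = 1 or w = -3.
Check each candidate in the original equation:
  w = 1: √(25) = 5, while w + 4 = 5 — valid.
  w = -3: √(1) = 1, while w + 4 = 1 — valid.

w = -3 or w = 1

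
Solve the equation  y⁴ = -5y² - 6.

Let u = y². The equation becomes u² + 5u + 6 = 0.
Factor: (u + 2)(u + 3) = 0, so u = -2 or u = -3.
y² = -2 < 0 has no real solution.
y² = -3 < 0 has no real solution.

No real solutions.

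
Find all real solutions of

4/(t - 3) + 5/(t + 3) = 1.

Multiply both sides by (t - 3)(t + 3):
4(t + 3) + 5(t - 3) = (t - 3)(t + 3).
Expand and collect terms: t^2 - 9t - 6 = 0.
By the quadratic formula, t = (9 +/- sqrt(105)) / 2, so t ~= 9.6235 or t ~= -0.6235.
Neither value makes a denominator zero (t != 3, t != -3), so both are valid.

t = -0.6235 or t = 9.6235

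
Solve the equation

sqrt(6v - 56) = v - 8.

v = 10 or v = 12

Square both sides: 6v - 56 = (v - 8)^2.
Expand and rearrange: v^2 - 22v + 120 = 0.
Solving gives v = 12 or v = 10.
Check each candidate in the original equation:
  v = 12: sqrt(16) = 4, while v - 8 = 4 — valid.
  v = 10: sqrt(4) = 2, while v - 8 = 2 — valid.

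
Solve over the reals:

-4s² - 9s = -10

s = -3.0655 or s = 0.8155

Rearrange to standard form: -4s² - 9s + 10 = 0.
Discriminant: (-9)² − 4·(-4)·10 = 241.
Quadratic formula: s = (9 ± √241) / (-8).
So s = -√(241)/8 - 9/8 ≈ -3.0655 or s = -9/8 + √(241)/8 ≈ 0.8155.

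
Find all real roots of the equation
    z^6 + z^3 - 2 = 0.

z = -1.2599 or z = 1

Let u = z^3. The equation becomes u^2 + u - 2 = 0.
Factor: (u + 2)(u - 1) = 0, so u = -2 or u = 1.
z^3 = -2 gives z = -(2)^(1/3) ~= -1.2599.
z^3 = 1 gives z = 1.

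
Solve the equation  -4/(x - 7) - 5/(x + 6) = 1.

x = -12.3066 or x = 4.3066

Multiply both sides by (x - 7)(x + 6):
-4(x + 6) - 5(x - 7) = (x - 7)(x + 6).
Expand and collect terms: x² + 8x - 53 = 0.
By the quadratic formula, x = (-8 ± √276) / 2, so x ≈ 4.3066 or x ≈ -12.3066.
Neither value makes a denominator zero (x ≠ 7, x ≠ -6), so both are valid.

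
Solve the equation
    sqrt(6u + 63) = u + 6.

u = 3

Square both sides: 6u + 63 = (u + 6)^2.
Expand and rearrange: u^2 + 6u - 27 = 0.
Solving gives u = 3 or u = -9.
Check each candidate in the original equation:
  u = 3: sqrt(81) = 9, while u + 6 = 9 — valid.
  u = -9: sqrt(9) = 3, while u + 6 = -3 — extraneous.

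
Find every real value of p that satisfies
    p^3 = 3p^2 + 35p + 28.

p = -4 or p = -0.8875 or p = 7.8875

Rearrange: p^3 - 3p^2 - 35p - 28 = 0.
Possible rational roots are divisors of -28. Testing p = -4 gives 0, so (p + 4) is a factor.
Divide: p^3 - 3p^2 - 35p - 28 = (p + 4)(p^2 - 7p - 7).
Apply the quadratic formula to p^2 - 7p - 7 = 0: p = (7 +/- sqrt(77))/2, i.e. p ~= 7.8875 or p ~= -0.8875.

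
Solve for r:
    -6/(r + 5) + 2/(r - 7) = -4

r = -3.4244 or r = 6.4244

Multiply both sides by (r + 5)(r - 7):
-6(r - 7) + 2(r + 5) = -4(r + 5)(r - 7).
Expand and collect terms: -4r² + 12r + 88 = 0.
By the quadratic formula, r = (-12 ± √1552) / -8, so r ≈ -3.4244 or r ≈ 6.4244.
Neither value makes a denominator zero (r ≠ -5, r ≠ 7), so both are valid.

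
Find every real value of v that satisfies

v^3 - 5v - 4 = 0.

v = -1.5616 or v = -1 or v = 2.5616

Possible rational roots are divisors of -4. Testing v = -1 gives 0, so (v + 1) is a factor.
Divide: v^3 - 5v - 4 = (v + 1)(v^2 - v - 4).
Apply the quadratic formula to v^2 - v - 4 = 0: v = (1 +/- sqrt(17))/2, i.e. v ~= 2.5616 or v ~= -1.5616.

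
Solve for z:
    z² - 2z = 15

z = -3 or z = 5

Bring every term to one side: z² - 2z - 15 = 0.
Factor: (z + 3)(z - 5) = 0.
So z = -3 or z = 5.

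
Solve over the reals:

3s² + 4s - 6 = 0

s = -2.2301 or s = 0.8968

Discriminant: (4)² − 4·3·(-6) = 88.
Quadratic formula: s = (-4 ± √88) / 6.
So s = -2/3 + √(22)/3 ≈ 0.8968 or s = -√(22)/3 - 2/3 ≈ -2.2301.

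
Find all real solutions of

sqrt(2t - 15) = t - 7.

t = 8

Square both sides: 2t - 15 = (t - 7)^2.
Expand and rearrange: t^2 - 16t + 64 = 0.
This gives the repeated root t = 8.
Check in the original equation:
  t = 8: sqrt(1) = 1, while t - 7 = 1 — valid.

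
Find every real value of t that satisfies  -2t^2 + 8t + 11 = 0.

Discriminant: (8)^2 - 4*(-2)*11 = 152.
Quadratic formula: t = (-8 +/- sqrt(152)) / (-4).
So t = 2 - sqrt(38)/2 ~= -1.0822 or t = 2 + sqrt(38)/2 ~= 5.0822.

t = -1.0822 or t = 5.0822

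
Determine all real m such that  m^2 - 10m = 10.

m = -0.9161 or m = 10.9161

Rearrange to standard form: m^2 - 10m - 10 = 0.
Discriminant: (-10)^2 - 4*1*(-10) = 140.
Quadratic formula: m = (10 +/- sqrt(140)) / 2.
So m = 5 + sqrt(35) ~= 10.9161 or m = 5 - sqrt(35) ~= -0.9161.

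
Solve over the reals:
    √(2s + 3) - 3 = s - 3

Isolate the radical: √(2s + 3) = s.
Square both sides: 2s + 3 = (s)².
Expand and rearrange: s² - 2s - 3 = 0.
Solving gives s = 3 or s = -1.
Check each candidate in the original equation:
  s = 3: √(9) = 3, while s = 3 — valid.
  s = -1: √(1) = 1, while s = -1 — extraneous.

s = 3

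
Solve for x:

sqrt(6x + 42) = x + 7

x = -7 or x = -1

Square both sides: 6x + 42 = (x + 7)^2.
Expand and rearrange: x^2 + 8x + 7 = 0.
Solving gives x = -1 or x = -7.
Check each candidate in the original equation:
  x = -1: sqrt(36) = 6, while x + 7 = 6 — valid.
  x = -7: sqrt(0) = 0, while x + 7 = 0 — valid.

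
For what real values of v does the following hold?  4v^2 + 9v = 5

v = -2.7111 or v = 0.4611

Rearrange to standard form: 4v^2 + 9v - 5 = 0.
Discriminant: (9)^2 - 4*4*(-5) = 161.
Quadratic formula: v = (-9 +/- sqrt(161)) / 8.
So v = -9/8 + sqrt(161)/8 ~= 0.4611 or v = -sqrt(161)/8 - 9/8 ~= -2.7111.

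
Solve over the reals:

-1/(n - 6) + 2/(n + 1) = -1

Multiply both sides by (n - 6)(n + 1):
-(n + 1) + 2(n - 6) = -(n - 6)(n + 1).
Expand and collect terms: -n² + 4n + 19 = 0.
By the quadratic formula, n = (-4 ± √92) / -2, so n ≈ -2.7958 or n ≈ 6.7958.
Neither value makes a denominator zero (n ≠ 6, n ≠ -1), so both are valid.

n = -2.7958 or n = 6.7958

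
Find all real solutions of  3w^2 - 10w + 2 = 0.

w = 0.2137 or w = 3.1196

Discriminant: (-10)^2 - 4*3*2 = 76.
Quadratic formula: w = (10 +/- sqrt(76)) / 6.
So w = sqrt(19)/3 + 5/3 ~= 3.1196 or w = 5/3 - sqrt(19)/3 ~= 0.2137.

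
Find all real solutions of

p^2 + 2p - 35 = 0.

Factor: (p + 7)(p - 5) = 0.
So p = -7 or p = 5.

p = -7 or p = 5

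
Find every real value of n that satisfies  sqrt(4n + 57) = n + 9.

Square both sides: 4n + 57 = (n + 9)^2.
Expand and rearrange: n^2 + 14n + 24 = 0.
Solving gives n = -2 or n = -12.
Check each candidate in the original equation:
  n = -2: sqrt(49) = 7, while n + 9 = 7 — valid.
  n = -12: sqrt(9) = 3, while n + 9 = -3 — extraneous.

n = -2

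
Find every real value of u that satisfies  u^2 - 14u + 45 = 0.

Factor: (u - 9)(u - 5) = 0.
So u = 9 or u = 5.

u = 5 or u = 9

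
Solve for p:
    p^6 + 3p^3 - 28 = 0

Let u = p^3. The equation becomes u^2 + 3u - 28 = 0.
Factor: (u + 7)(u - 4) = 0, so u = -7 or u = 4.
p^3 = -7 gives p = -(7)^(1/3) ~= -1.9129.
p^3 = 4 gives p = (4)^(1/3) ~= 1.5874.

p = -1.9129 or p = 1.5874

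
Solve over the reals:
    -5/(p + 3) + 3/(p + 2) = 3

Multiply both sides by (p + 3)(p + 2):
-5(p + 2) + 3(p + 3) = 3(p + 3)(p + 2).
Expand and collect terms: 3p^2 + 17p + 19 = 0.
By the quadratic formula, p = (-17 +/- sqrt(61)) / 6, so p ~= -1.5316 or p ~= -4.135.
Neither value makes a denominator zero (p != -3, p != -2), so both are valid.

p = -4.135 or p = -1.5316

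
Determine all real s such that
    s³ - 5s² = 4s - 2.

Rearrange: s³ - 5s² - 4s + 2 = 0.
Possible rational roots are divisors of 2. Testing s = -1 gives 0, so (s + 1) is a factor.
Divide: s³ - 5s² - 4s + 2 = (s + 1)(s² - 6s + 2).
Apply the quadratic formula to s² - 6s + 2 = 0: s = (6 ± √28)/2, i.e. s ≈ 5.6458 or s ≈ 0.3542.

s = -1 or s = 0.3542 or s = 5.6458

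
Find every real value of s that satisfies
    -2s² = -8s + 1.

s = 0.1292 or s = 3.8708

Rearrange to standard form: -2s² + 8s - 1 = 0.
Discriminant: (8)² − 4·(-2)·(-1) = 56.
Quadratic formula: s = (-8 ± √56) / (-4).
So s = 2 - √(14)/2 ≈ 0.1292 or s = √(14)/2 + 2 ≈ 3.8708.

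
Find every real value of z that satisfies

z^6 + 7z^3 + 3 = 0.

z = -1.8702 or z = -0.7712

Let u = z^3. The equation becomes u^2 + 7u + 3 = 0.
By the quadratic formula, u = -7/2 + sqrt(37)/2 or u = -7/2 - sqrt(37)/2.
z^3 = -7/2 + sqrt(37)/2 gives z = -(7/2 - sqrt(37)/2)^(1/3) ~= -0.7712.
z^3 = -7/2 - sqrt(37)/2 gives z = -(sqrt(37)/2 + 7/2)^(1/3) ~= -1.8702.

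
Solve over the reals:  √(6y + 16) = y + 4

y = -2 or y = 0

Square both sides: 6y + 16 = (y + 4)².
Expand and rearrange: y² + 2y = 0.
Solving gives y = 0 or y = -2.
Check each candidate in the original equation:
  y = 0: √(16) = 4, while y + 4 = 4 — valid.
  y = -2: √(4) = 2, while y + 4 = 2 — valid.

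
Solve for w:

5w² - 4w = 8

w = -0.9266 or w = 1.7266

Rearrange to standard form: 5w² - 4w - 8 = 0.
Discriminant: (-4)² − 4·5·(-8) = 176.
Quadratic formula: w = (4 ± √176) / 10.
So w = 2/5 + 2·√(11)/5 ≈ 1.7266 or w = 2/5 - 2·√(11)/5 ≈ -0.9266.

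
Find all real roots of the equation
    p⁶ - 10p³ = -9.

Let u = p³. The equation becomes u² - 10u + 9 = 0.
Factor: (u - 1)(u - 9) = 0, so u = 1 or u = 9.
p³ = 1 gives p = 1.
p³ = 9 gives p = ∛(9) ≈ 2.0801.

p = 1 or p = 2.0801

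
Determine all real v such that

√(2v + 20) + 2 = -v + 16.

v = 8

Isolate the radical: √(2v + 20) = -v + 14.
Square both sides: 2v + 20 = (-v + 14)².
Expand and rearrange: v² - 30v + 176 = 0.
Solving gives v = 22 or v = 8.
Check each candidate in the original equation:
  v = 22: √(64) = 8, while -v + 14 = -8 — extraneous.
  v = 8: √(36) = 6, while -v + 14 = 6 — valid.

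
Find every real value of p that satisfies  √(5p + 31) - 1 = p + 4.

p = 1

Isolate the radical: √(5p + 31) = p + 5.
Square both sides: 5p + 31 = (p + 5)².
Expand and rearrange: p² + 5p - 6 = 0.
Solving gives p = 1 or p = -6.
Check each candidate in the original equation:
  p = 1: √(36) = 6, while p + 5 = 6 — valid.
  p = -6: √(1) = 1, while p + 5 = -1 — extraneous.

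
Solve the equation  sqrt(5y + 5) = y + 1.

Square both sides: 5y + 5 = (y + 1)^2.
Expand and rearrange: y^2 - 3y - 4 = 0.
Solving gives y = 4 or y = -1.
Check each candidate in the original equation:
  y = 4: sqrt(25) = 5, while y + 1 = 5 — valid.
  y = -1: sqrt(0) = 0, while y + 1 = 0 — valid.

y = -1 or y = 4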